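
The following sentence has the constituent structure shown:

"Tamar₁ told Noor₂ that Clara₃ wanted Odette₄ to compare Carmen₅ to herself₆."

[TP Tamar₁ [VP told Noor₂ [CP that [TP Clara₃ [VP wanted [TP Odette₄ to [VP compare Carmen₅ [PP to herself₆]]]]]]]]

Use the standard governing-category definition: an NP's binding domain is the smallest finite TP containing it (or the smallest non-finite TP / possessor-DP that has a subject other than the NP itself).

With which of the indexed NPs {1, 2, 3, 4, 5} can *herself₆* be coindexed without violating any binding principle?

*herself* is an anaphor, so Principle A applies: it must be bound in its binding domain.
Binding domain of *herself₆*: the embedded TP, whose subject is Odette₄.
*Tamar₁* c-commands the anaphor but is outside its binding domain → cannot satisfy Principle A.
*Noor₂* c-commands the anaphor but is outside its binding domain → cannot satisfy Principle A.
*Clara₃* c-commands the anaphor but is outside its binding domain → cannot satisfy Principle A.
*Odette₄* c-commands the anaphor within its binding domain → licit binder.
*Carmen₅* c-commands the anaphor within its binding domain → licit binder.

{4, 5}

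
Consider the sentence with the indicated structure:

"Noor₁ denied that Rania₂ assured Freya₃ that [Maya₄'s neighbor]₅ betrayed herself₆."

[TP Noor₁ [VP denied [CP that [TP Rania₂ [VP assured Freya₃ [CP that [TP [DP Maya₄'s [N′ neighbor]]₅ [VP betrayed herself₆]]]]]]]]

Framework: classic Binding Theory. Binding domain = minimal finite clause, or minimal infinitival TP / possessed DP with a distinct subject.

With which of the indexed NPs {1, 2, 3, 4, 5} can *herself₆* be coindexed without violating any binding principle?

*herself* is an anaphor, so Principle A applies: it must be bound in its binding domain.
Binding domain of *herself₆*: the embedded TP, whose subject is [Maya₄'s neighbor]₅.
*Noor₁* c-commands the anaphor but is outside its binding domain → cannot satisfy Principle A.
*Rania₂* c-commands the anaphor but is outside its binding domain → cannot satisfy Principle A.
*Freya₃* c-commands the anaphor but is outside its binding domain → cannot satisfy Principle A.
*Maya₄* does not c-command the anaphor → cannot bind it.
*[Maya₄'s neighbor]₅* c-commands the anaphor within its binding domain → licit binder.

{5}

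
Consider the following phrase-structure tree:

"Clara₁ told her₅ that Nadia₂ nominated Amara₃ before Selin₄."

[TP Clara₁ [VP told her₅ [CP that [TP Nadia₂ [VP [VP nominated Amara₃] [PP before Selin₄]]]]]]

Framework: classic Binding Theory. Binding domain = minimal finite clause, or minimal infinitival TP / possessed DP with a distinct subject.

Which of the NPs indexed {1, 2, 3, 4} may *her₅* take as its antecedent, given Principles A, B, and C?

*her* is a pronoun, so Principle B applies: it must be free in its binding domain.
Binding domain of *her₅*: the matrix TP, whose subject is Clara₁.
*Clara₁* c-commands the pronoun within its binding domain → coindexation would violate Principle B.
*Nadia₂*: the pronoun c-commands this R-expression → coindexation would violate Principle C on *Nadia₂*.
*Amara₃*: the pronoun c-commands this R-expression → coindexation would violate Principle C on *Amara₃*.
*Selin₄*: the pronoun c-commands this R-expression → coindexation would violate Principle C on *Selin₄*.

none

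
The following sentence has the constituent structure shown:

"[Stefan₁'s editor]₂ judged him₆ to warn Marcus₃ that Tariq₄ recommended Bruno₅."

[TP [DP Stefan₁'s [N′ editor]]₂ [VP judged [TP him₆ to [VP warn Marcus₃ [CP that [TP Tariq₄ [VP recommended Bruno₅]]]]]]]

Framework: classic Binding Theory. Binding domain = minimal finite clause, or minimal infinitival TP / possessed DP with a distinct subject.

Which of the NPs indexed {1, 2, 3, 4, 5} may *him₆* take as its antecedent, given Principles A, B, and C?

*him* is a pronoun, so Principle B applies: it must be free in its binding domain.
Binding domain of *him₆*: the matrix TP, whose subject is [Stefan₁'s editor]₂.
*Stefan₁* and the pronoun do not c-command one another → neither Principle B nor Principle C is at stake; coindexation permitted.
*[Stefan₁'s editor]₂* c-commands the pronoun within its binding domain → coindexation would violate Principle B.
*Marcus₃*: the pronoun c-commands this R-expression → coindexation would violate Principle C on *Marcus₃*.
*Tariq₄*: the pronoun c-commands this R-expression → coindexation would violate Principle C on *Tariq₄*.
*Bruno₅*: the pronoun c-commands this R-expression → coindexation would violate Principle C on *Bruno₅*.

{1}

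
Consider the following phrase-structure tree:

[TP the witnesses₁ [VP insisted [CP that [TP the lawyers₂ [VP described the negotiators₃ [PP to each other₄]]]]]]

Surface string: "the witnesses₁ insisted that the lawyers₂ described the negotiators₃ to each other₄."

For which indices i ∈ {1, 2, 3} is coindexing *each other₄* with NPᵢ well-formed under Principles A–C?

*each other* is an anaphor, so Principle A applies: it must be bound in its binding domain.
Binding domain of *each other₄*: the embedded TP, whose subject is the lawyers₂.
*the witnesses₁* c-commands the anaphor but is outside its binding domain → cannot satisfy Principle A.
*the lawyers₂* c-commands the anaphor within its binding domain → licit binder.
*the negotiators₃* c-commands the anaphor within its binding domain → licit binder.

{2, 3}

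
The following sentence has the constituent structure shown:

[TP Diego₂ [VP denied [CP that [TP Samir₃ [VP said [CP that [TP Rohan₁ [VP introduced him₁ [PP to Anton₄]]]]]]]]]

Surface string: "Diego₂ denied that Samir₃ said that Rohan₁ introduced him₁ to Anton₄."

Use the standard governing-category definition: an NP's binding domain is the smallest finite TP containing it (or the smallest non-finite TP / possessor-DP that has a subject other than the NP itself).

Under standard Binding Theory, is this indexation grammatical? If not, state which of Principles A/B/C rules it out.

The two coindexed NPs are *Rohan₁* and *him₁*.
*him₁* is a pronoun. Its binding domain is the embedded TP, whose subject is Rohan₁.
*Rohan₁* c-commands it within that domain and carries the same index.
The pronoun is locally bound → Principle B violation.

Principle B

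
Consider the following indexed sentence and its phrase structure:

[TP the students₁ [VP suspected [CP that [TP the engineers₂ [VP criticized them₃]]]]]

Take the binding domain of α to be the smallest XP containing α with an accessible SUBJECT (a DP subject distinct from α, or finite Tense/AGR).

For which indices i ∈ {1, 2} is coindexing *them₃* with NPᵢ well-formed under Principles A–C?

{1}

*them* is a pronoun, so Principle B applies: it must be free in its binding domain.
Binding domain of *them₃*: the embedded TP, whose subject is the engineers₂.
*the students₁* c-commands the pronoun but from outside its binding domain, and is not c-commanded by it → coindexation permitted.
*the engineers₂* c-commands the pronoun within its binding domain → coindexation would violate Principle B.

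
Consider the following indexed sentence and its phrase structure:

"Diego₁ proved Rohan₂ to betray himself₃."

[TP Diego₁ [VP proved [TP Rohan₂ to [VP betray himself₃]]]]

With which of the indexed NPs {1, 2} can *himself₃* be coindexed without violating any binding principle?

{2}

*himself* is an anaphor, so Principle A applies: it must be bound in its binding domain.
Binding domain of *himself₃*: the embedded TP, whose subject is Rohan₂.
*Diego₁* c-commands the anaphor but is outside its binding domain → cannot satisfy Principle A.
*Rohan₂* c-commands the anaphor within its binding domain → licit binder.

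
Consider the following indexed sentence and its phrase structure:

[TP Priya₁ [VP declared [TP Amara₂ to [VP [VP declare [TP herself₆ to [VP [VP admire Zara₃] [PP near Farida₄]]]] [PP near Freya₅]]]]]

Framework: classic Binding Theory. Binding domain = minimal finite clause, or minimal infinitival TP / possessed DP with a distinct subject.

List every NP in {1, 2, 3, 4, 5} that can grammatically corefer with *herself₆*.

*herself* is an anaphor, so Principle A applies: it must be bound in its binding domain.
Binding domain of *herself₆*: the embedded TP, whose subject is Amara₂.
*Priya₁* c-commands the anaphor but is outside its binding domain → cannot satisfy Principle A.
*Amara₂* c-commands the anaphor within its binding domain → licit binder.
*Zara₃* does not c-command the anaphor → cannot bind it.
*Farida₄* does not c-command the anaphor → cannot bind it.
*Freya₅* does not c-command the anaphor → cannot bind it.

{2}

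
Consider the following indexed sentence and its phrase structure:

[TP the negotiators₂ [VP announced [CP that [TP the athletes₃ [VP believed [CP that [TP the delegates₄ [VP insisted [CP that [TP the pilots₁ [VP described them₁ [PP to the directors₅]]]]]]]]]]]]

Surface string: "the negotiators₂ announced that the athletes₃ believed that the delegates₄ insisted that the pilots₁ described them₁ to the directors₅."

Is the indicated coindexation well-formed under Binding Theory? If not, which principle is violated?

The two coindexed NPs are *the pilots₁* and *them₁*.
*them₁* is a pronoun. Its binding domain is the embedded TP, whose subject is the pilots₁.
*the pilots₁* c-commands it within that domain and carries the same index.
The pronoun is locally bound → Principle B violation.

Principle B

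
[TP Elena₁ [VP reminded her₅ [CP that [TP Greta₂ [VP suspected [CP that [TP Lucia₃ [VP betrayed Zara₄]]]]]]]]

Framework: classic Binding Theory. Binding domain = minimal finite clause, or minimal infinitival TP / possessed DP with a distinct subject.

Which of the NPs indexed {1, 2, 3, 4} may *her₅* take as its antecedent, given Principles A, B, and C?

*her* is a pronoun, so Principle B applies: it must be free in its binding domain.
Binding domain of *her₅*: the matrix TP, whose subject is Elena₁.
*Elena₁* c-commands the pronoun within its binding domain → coindexation would violate Principle B.
*Greta₂*: the pronoun c-commands this R-expression → coindexation would violate Principle C on *Greta₂*.
*Lucia₃*: the pronoun c-commands this R-expression → coindexation would violate Principle C on *Lucia₃*.
*Zara₄*: the pronoun c-commands this R-expression → coindexation would violate Principle C on *Zara₄*.

none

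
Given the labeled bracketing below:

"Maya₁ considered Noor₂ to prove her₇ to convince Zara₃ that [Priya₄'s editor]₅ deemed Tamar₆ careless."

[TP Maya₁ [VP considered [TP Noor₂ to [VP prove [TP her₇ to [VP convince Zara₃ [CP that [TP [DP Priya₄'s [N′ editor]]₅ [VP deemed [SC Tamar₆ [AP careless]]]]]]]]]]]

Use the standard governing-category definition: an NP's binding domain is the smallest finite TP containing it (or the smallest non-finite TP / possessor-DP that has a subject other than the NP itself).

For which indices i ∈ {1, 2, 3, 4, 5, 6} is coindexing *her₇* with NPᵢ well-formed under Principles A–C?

*her* is a pronoun, so Principle B applies: it must be free in its binding domain.
Binding domain of *her₇*: the embedded TP, whose subject is Noor₂.
*Maya₁* c-commands the pronoun but from outside its binding domain, and is not c-commanded by it → coindexation permitted.
*Noor₂* c-commands the pronoun within its binding domain → coindexation would violate Principle B.
*Zara₃*: the pronoun c-commands this R-expression → coindexation would violate Principle C on *Zara₃*.
*Priya₄*: the pronoun c-commands this R-expression → coindexation would violate Principle C on *Priya₄*.
*[Priya₄'s editor]₅*: the pronoun c-commands this R-expression → coindexation would violate Principle C on *[Priya₄'s editor]₅*.
*Tamar₆*: the pronoun c-commands this R-expression → coindexation would violate Principle C on *Tamar₆*.

{1}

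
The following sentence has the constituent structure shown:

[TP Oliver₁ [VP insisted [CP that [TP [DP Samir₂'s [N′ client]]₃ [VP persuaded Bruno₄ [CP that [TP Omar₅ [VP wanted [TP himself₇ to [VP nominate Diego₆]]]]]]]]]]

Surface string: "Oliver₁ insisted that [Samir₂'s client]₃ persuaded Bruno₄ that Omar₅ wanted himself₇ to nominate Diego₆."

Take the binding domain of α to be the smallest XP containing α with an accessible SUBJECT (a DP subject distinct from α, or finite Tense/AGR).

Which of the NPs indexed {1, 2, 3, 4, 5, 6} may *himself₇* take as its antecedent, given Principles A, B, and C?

{5}

*himself* is an anaphor, so Principle A applies: it must be bound in its binding domain.
Binding domain of *himself₇*: the embedded TP, whose subject is Omar₅.
*Oliver₁* c-commands the anaphor but is outside its binding domain → cannot satisfy Principle A.
*Samir₂* does not c-command the anaphor → cannot bind it.
*[Samir₂'s client]₃* c-commands the anaphor but is outside its binding domain → cannot satisfy Principle A.
*Bruno₄* c-commands the anaphor but is outside its binding domain → cannot satisfy Principle A.
*Omar₅* c-commands the anaphor within its binding domain → licit binder.
*Diego₆* does not c-command the anaphor → cannot bind it.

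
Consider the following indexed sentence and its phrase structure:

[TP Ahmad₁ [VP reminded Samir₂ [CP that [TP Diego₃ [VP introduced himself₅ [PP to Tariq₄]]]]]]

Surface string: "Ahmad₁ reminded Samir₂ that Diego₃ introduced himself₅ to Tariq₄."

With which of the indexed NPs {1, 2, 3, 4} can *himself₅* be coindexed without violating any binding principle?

*himself* is an anaphor, so Principle A applies: it must be bound in its binding domain.
Binding domain of *himself₅*: the embedded TP, whose subject is Diego₃.
*Ahmad₁* c-commands the anaphor but is outside its binding domain → cannot satisfy Principle A.
*Samir₂* c-commands the anaphor but is outside its binding domain → cannot satisfy Principle A.
*Diego₃* c-commands the anaphor within its binding domain → licit binder.
*Tariq₄* does not c-command the anaphor → cannot bind it.

{3}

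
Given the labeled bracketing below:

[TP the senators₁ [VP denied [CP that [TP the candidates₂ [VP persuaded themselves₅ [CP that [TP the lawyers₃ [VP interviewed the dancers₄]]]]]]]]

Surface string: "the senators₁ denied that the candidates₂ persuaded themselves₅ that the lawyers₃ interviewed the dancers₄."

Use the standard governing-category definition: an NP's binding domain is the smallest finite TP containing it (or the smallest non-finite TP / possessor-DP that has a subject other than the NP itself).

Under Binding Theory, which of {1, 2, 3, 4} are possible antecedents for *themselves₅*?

{2}

*themselves* is an anaphor, so Principle A applies: it must be bound in its binding domain.
Binding domain of *themselves₅*: the embedded TP, whose subject is the candidates₂.
*the senators₁* c-commands the anaphor but is outside its binding domain → cannot satisfy Principle A.
*the candidates₂* c-commands the anaphor within its binding domain → licit binder.
*the lawyers₃* does not c-command the anaphor → cannot bind it.
*the dancers₄* does not c-command the anaphor → cannot bind it.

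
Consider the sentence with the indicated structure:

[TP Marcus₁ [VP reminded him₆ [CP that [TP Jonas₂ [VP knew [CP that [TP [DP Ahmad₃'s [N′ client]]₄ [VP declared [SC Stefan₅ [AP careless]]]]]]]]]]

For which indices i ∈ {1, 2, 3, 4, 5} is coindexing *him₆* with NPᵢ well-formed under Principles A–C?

*him* is a pronoun, so Principle B applies: it must be free in its binding domain.
Binding domain of *him₆*: the matrix TP, whose subject is Marcus₁.
*Marcus₁* c-commands the pronoun within its binding domain → coindexation would violate Principle B.
*Jonas₂*: the pronoun c-commands this R-expression → coindexation would violate Principle C on *Jonas₂*.
*Ahmad₃*: the pronoun c-commands this R-expression → coindexation would violate Principle C on *Ahmad₃*.
*[Ahmad₃'s client]₄*: the pronoun c-commands this R-expression → coindexation would violate Principle C on *[Ahmad₃'s client]₄*.
*Stefan₅*: the pronoun c-commands this R-expression → coindexation would violate Principle C on *Stefan₅*.

none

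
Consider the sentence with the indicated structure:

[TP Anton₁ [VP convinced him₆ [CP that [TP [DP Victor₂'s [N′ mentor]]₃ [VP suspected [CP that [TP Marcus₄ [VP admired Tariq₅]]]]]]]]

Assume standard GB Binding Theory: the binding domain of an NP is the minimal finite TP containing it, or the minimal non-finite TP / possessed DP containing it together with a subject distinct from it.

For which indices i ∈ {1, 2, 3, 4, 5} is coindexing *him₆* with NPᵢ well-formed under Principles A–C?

*him* is a pronoun, so Principle B applies: it must be free in its binding domain.
Binding domain of *him₆*: the matrix TP, whose subject is Anton₁.
*Anton₁* c-commands the pronoun within its binding domain → coindexation would violate Principle B.
*Victor₂*: the pronoun c-commands this R-expression → coindexation would violate Principle C on *Victor₂*.
*[Victor₂'s mentor]₃*: the pronoun c-commands this R-expression → coindexation would violate Principle C on *[Victor₂'s mentor]₃*.
*Marcus₄*: the pronoun c-commands this R-expression → coindexation would violate Principle C on *Marcus₄*.
*Tariq₅*: the pronoun c-commands this R-expression → coindexation would violate Principle C on *Tariq₅*.

none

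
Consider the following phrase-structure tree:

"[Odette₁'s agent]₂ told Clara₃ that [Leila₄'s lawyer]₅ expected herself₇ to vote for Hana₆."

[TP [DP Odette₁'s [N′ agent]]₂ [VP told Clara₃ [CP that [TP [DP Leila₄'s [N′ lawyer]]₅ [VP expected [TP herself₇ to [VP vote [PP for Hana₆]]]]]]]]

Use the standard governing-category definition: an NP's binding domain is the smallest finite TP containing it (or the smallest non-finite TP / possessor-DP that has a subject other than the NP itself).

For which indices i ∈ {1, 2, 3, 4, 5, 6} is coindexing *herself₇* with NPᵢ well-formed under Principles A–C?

{5}

*herself* is an anaphor, so Principle A applies: it must be bound in its binding domain.
Binding domain of *herself₇*: the embedded TP, whose subject is [Leila₄'s lawyer]₅.
*Odette₁* does not c-command the anaphor → cannot bind it.
*[Odette₁'s agent]₂* c-commands the anaphor but is outside its binding domain → cannot satisfy Principle A.
*Clara₃* c-commands the anaphor but is outside its binding domain → cannot satisfy Principle A.
*Leila₄* does not c-command the anaphor → cannot bind it.
*[Leila₄'s lawyer]₅* c-commands the anaphor within its binding domain → licit binder.
*Hana₆* does not c-command the anaphor → cannot bind it.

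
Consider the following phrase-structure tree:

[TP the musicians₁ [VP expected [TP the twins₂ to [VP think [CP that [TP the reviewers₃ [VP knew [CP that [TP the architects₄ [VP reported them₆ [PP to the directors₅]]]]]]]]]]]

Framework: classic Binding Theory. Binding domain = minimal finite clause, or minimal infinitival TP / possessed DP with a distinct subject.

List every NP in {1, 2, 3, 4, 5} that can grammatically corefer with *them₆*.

{1, 2, 3}

*them* is a pronoun, so Principle B applies: it must be free in its binding domain.
Binding domain of *them₆*: the embedded TP, whose subject is the architects₄.
*the musicians₁* c-commands the pronoun but from outside its binding domain, and is not c-commanded by it → coindexation permitted.
*the twins₂* c-commands the pronoun but from outside its binding domain, and is not c-commanded by it → coindexation permitted.
*the reviewers₃* c-commands the pronoun but from outside its binding domain, and is not c-commanded by it → coindexation permitted.
*the architects₄* c-commands the pronoun within its binding domain → coindexation would violate Principle B.
*the directors₅*: the pronoun c-commands this R-expression → coindexation would violate Principle C on *the directors₅*.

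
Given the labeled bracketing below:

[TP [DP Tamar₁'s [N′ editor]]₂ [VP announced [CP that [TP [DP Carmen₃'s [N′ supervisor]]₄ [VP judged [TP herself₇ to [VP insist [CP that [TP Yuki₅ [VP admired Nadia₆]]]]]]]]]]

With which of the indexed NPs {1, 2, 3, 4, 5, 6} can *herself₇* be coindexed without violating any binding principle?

*herself* is an anaphor, so Principle A applies: it must be bound in its binding domain.
Binding domain of *herself₇*: the embedded TP, whose subject is [Carmen₃'s supervisor]₄.
*Tamar₁* does not c-command the anaphor → cannot bind it.
*[Tamar₁'s editor]₂* c-commands the anaphor but is outside its binding domain → cannot satisfy Principle A.
*Carmen₃* does not c-command the anaphor → cannot bind it.
*[Carmen₃'s supervisor]₄* c-commands the anaphor within its binding domain → licit binder.
*Yuki₅* does not c-command the anaphor → cannot bind it.
*Nadia₆* does not c-command the anaphor → cannot bind it.

{4}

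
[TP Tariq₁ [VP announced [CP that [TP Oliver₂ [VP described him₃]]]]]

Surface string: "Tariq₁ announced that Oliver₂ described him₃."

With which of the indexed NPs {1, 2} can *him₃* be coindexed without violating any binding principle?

*him* is a pronoun, so Principle B applies: it must be free in its binding domain.
Binding domain of *him₃*: the embedded TP, whose subject is Oliver₂.
*Tariq₁* c-commands the pronoun but from outside its binding domain, and is not c-commanded by it → coindexation permitted.
*Oliver₂* c-commands the pronoun within its binding domain → coindexation would violate Principle B.

{1}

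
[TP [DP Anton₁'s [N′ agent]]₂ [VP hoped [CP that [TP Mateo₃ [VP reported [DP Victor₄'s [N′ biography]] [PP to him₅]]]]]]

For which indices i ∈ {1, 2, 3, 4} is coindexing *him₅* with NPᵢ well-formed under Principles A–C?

*him* is a pronoun, so Principle B applies: it must be free in its binding domain.
Binding domain of *him₅*: the embedded TP, whose subject is Mateo₃.
*Anton₁* and the pronoun do not c-command one another → neither Principle B nor Principle C is at stake; coindexation permitted.
*[Anton₁'s agent]₂* c-commands the pronoun but from outside its binding domain, and is not c-commanded by it → coindexation permitted.
*Mateo₃* c-commands the pronoun within its binding domain → coindexation would violate Principle B.
*Victor₄* and the pronoun do not c-command one another → neither Principle B nor Principle C is at stake; coindexation permitted.

{1, 2, 4}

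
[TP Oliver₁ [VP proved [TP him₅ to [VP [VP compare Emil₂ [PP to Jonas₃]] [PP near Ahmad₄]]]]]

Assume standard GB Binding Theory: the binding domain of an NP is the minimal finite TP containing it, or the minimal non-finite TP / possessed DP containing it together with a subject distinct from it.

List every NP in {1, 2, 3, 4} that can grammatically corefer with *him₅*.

*him* is a pronoun, so Principle B applies: it must be free in its binding domain.
Binding domain of *him₅*: the matrix TP, whose subject is Oliver₁.
*Oliver₁* c-commands the pronoun within its binding domain → coindexation would violate Principle B.
*Emil₂*: the pronoun c-commands this R-expression → coindexation would violate Principle C on *Emil₂*.
*Jonas₃*: the pronoun c-commands this R-expression → coindexation would violate Principle C on *Jonas₃*.
*Ahmad₄*: the pronoun c-commands this R-expression → coindexation would violate Principle C on *Ahmad₄*.

none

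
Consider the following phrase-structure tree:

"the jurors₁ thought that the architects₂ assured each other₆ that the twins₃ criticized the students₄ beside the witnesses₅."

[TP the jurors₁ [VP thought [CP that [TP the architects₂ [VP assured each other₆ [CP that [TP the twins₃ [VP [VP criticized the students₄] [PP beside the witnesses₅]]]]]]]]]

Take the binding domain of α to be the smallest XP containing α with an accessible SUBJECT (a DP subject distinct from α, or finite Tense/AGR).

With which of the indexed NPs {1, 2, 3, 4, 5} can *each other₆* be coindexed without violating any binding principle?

{2}

*each other* is an anaphor, so Principle A applies: it must be bound in its binding domain.
Binding domain of *each other₆*: the embedded TP, whose subject is the architects₂.
*the jurors₁* c-commands the anaphor but is outside its binding domain → cannot satisfy Principle A.
*the architects₂* c-commands the anaphor within its binding domain → licit binder.
*the twins₃* does not c-command the anaphor → cannot bind it.
*the students₄* does not c-command the anaphor → cannot bind it.
*the witnesses₅* does not c-command the anaphor → cannot bind it.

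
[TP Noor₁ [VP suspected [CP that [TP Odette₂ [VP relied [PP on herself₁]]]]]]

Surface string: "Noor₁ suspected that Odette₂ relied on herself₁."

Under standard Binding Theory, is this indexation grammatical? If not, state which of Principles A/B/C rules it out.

Principle A

The two coindexed NPs are *Noor₁* and *herself₁*.
*herself₁* is an anaphor. Principle A requires it to be bound within its binding domain — the embedded TP, whose subject is Odette₂.
Within that domain it is c-commanded by *Odette₂*, which does not share its index.
*Noor₁* does c-command the anaphor, but from outside its binding domain.
The anaphor is unbound in its domain → Principle A violation.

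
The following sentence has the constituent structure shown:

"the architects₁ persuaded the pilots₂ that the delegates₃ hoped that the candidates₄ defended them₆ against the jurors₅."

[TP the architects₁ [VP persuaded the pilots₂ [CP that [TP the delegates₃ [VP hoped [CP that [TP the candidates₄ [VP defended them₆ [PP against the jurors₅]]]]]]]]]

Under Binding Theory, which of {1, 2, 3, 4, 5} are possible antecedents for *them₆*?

{1, 2, 3}

*them* is a pronoun, so Principle B applies: it must be free in its binding domain.
Binding domain of *them₆*: the embedded TP, whose subject is the candidates₄.
*the architects₁* c-commands the pronoun but from outside its binding domain, and is not c-commanded by it → coindexation permitted.
*the pilots₂* c-commands the pronoun but from outside its binding domain, and is not c-commanded by it → coindexation permitted.
*the delegates₃* c-commands the pronoun but from outside its binding domain, and is not c-commanded by it → coindexation permitted.
*the candidates₄* c-commands the pronoun within its binding domain → coindexation would violate Principle B.
*the jurors₅*: the pronoun c-commands this R-expression → coindexation would violate Principle C on *the jurors₅*.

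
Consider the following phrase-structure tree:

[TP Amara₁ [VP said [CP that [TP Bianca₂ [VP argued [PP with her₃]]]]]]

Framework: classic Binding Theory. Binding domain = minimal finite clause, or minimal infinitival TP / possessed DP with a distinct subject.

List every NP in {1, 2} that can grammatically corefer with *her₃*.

{1}

*her* is a pronoun, so Principle B applies: it must be free in its binding domain.
Binding domain of *her₃*: the embedded TP, whose subject is Bianca₂.
*Amara₁* c-commands the pronoun but from outside its binding domain, and is not c-commanded by it → coindexation permitted.
*Bianca₂* c-commands the pronoun within its binding domain → coindexation would violate Principle B.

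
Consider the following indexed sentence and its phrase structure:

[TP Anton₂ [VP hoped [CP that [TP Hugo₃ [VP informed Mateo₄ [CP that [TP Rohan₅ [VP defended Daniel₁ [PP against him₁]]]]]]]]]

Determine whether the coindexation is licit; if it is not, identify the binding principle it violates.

The two coindexed NPs are *Daniel₁* and *him₁*.
*him₁* is a pronoun. Its binding domain is the embedded TP, whose subject is Rohan₅.
*Daniel₁* c-commands it within that domain and carries the same index.
The pronoun is locally bound → Principle B violation.

Principle B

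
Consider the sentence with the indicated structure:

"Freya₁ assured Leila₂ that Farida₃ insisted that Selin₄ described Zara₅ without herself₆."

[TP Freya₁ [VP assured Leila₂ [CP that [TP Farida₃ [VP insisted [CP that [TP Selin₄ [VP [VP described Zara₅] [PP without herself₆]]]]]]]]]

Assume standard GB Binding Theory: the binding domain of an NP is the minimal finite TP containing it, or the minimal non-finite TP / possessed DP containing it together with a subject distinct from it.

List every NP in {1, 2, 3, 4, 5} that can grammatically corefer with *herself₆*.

{4}

*herself* is an anaphor, so Principle A applies: it must be bound in its binding domain.
Binding domain of *herself₆*: the embedded TP, whose subject is Selin₄.
*Freya₁* c-commands the anaphor but is outside its binding domain → cannot satisfy Principle A.
*Leila₂* c-commands the anaphor but is outside its binding domain → cannot satisfy Principle A.
*Farida₃* c-commands the anaphor but is outside its binding domain → cannot satisfy Principle A.
*Selin₄* c-commands the anaphor within its binding domain → licit binder.
*Zara₅* does not c-command the anaphor → cannot bind it.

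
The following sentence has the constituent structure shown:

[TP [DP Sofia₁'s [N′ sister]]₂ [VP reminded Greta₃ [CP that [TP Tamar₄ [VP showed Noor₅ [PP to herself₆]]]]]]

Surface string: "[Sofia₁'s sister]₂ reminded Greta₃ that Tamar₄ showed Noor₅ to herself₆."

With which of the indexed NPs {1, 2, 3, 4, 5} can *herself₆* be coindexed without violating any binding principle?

*herself* is an anaphor, so Principle A applies: it must be bound in its binding domain.
Binding domain of *herself₆*: the embedded TP, whose subject is Tamar₄.
*Sofia₁* does not c-command the anaphor → cannot bind it.
*[Sofia₁'s sister]₂* c-commands the anaphor but is outside its binding domain → cannot satisfy Principle A.
*Greta₃* c-commands the anaphor but is outside its binding domain → cannot satisfy Principle A.
*Tamar₄* c-commands the anaphor within its binding domain → licit binder.
*Noor₅* c-commands the anaphor within its binding domain → licit binder.

{4, 5}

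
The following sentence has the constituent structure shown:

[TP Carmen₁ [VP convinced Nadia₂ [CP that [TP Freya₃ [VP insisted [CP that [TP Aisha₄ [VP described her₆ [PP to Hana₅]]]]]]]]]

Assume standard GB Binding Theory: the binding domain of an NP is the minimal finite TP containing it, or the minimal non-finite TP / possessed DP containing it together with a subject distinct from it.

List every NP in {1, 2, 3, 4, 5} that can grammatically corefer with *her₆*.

{1, 2, 3}

*her* is a pronoun, so Principle B applies: it must be free in its binding domain.
Binding domain of *her₆*: the embedded TP, whose subject is Aisha₄.
*Carmen₁* c-commands the pronoun but from outside its binding domain, and is not c-commanded by it → coindexation permitted.
*Nadia₂* c-commands the pronoun but from outside its binding domain, and is not c-commanded by it → coindexation permitted.
*Freya₃* c-commands the pronoun but from outside its binding domain, and is not c-commanded by it → coindexation permitted.
*Aisha₄* c-commands the pronoun within its binding domain → coindexation would violate Principle B.
*Hana₅*: the pronoun c-commands this R-expression → coindexation would violate Principle C on *Hana₅*.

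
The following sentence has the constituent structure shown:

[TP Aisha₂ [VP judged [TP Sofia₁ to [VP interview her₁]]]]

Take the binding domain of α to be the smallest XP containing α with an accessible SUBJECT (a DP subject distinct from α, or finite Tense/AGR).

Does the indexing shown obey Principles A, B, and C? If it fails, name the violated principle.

The two coindexed NPs are *Sofia₁* and *her₁*.
*her₁* is a pronoun. Its binding domain is the embedded TP, whose subject is Sofia₁.
*Sofia₁* c-commands it within that domain and carries the same index.
The pronoun is locally bound → Principle B violation.

Principle B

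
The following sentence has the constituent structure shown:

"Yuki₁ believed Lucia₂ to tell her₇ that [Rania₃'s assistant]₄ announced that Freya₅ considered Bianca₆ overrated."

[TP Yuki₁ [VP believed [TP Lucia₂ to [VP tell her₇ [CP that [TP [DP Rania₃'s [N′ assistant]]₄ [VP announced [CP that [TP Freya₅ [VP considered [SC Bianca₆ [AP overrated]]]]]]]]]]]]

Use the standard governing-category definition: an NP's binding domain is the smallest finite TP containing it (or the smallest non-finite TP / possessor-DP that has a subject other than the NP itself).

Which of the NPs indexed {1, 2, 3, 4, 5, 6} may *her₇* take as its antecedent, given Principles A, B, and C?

*her* is a pronoun, so Principle B applies: it must be free in its binding domain.
Binding domain of *her₇*: the embedded TP, whose subject is Lucia₂.
*Yuki₁* c-commands the pronoun but from outside its binding domain, and is not c-commanded by it → coindexation permitted.
*Lucia₂* c-commands the pronoun within its binding domain → coindexation would violate Principle B.
*Rania₃*: the pronoun c-commands this R-expression → coindexation would violate Principle C on *Rania₃*.
*[Rania₃'s assistant]₄*: the pronoun c-commands this R-expression → coindexation would violate Principle C on *[Rania₃'s assistant]₄*.
*Freya₅*: the pronoun c-commands this R-expression → coindexation would violate Principle C on *Freya₅*.
*Bianca₆*: the pronoun c-commands this R-expression → coindexation would violate Principle C on *Bianca₆*.

{1}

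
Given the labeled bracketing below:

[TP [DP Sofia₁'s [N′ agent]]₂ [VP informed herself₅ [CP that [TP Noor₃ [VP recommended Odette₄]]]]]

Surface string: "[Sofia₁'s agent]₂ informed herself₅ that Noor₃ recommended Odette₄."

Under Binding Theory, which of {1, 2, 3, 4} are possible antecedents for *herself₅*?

{2}

*herself* is an anaphor, so Principle A applies: it must be bound in its binding domain.
Binding domain of *herself₅*: the matrix TP, whose subject is [Sofia₁'s agent]₂.
*Sofia₁* does not c-command the anaphor → cannot bind it.
*[Sofia₁'s agent]₂* c-commands the anaphor within its binding domain → licit binder.
*Noor₃* does not c-command the anaphor → cannot bind it.
*Odette₄* does not c-command the anaphor → cannot bind it.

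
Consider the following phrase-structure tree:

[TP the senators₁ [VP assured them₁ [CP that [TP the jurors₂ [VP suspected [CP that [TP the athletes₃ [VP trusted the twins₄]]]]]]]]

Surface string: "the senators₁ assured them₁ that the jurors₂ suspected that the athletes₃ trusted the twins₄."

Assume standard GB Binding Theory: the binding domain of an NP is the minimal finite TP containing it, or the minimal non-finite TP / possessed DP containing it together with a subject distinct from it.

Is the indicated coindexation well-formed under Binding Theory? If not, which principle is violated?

The two coindexed NPs are *the senators₁* and *them₁*.
*them₁* is a pronoun. Its binding domain is the matrix TP, whose subject is the senators₁.
*the senators₁* c-commands it within that domain and carries the same index.
The pronoun is locally bound → Principle B violation.

Principle B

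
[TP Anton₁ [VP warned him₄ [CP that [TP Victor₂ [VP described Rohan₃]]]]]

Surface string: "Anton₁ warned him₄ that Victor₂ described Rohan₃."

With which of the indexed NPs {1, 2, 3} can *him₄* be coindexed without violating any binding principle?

none

*him* is a pronoun, so Principle B applies: it must be free in its binding domain.
Binding domain of *him₄*: the matrix TP, whose subject is Anton₁.
*Anton₁* c-commands the pronoun within its binding domain → coindexation would violate Principle B.
*Victor₂*: the pronoun c-commands this R-expression → coindexation would violate Principle C on *Victor₂*.
*Rohan₃*: the pronoun c-commands this R-expression → coindexation would violate Principle C on *Rohan₃*.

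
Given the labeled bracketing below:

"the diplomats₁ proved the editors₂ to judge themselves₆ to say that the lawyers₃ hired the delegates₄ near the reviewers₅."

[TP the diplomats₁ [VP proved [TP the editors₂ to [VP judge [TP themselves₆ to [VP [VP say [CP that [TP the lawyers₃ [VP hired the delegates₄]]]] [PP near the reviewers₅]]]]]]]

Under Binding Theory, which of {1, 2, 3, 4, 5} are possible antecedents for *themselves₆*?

{2}

*themselves* is an anaphor, so Principle A applies: it must be bound in its binding domain.
Binding domain of *themselves₆*: the embedded TP, whose subject is the editors₂.
*the diplomats₁* c-commands the anaphor but is outside its binding domain → cannot satisfy Principle A.
*the editors₂* c-commands the anaphor within its binding domain → licit binder.
*the lawyers₃* does not c-command the anaphor → cannot bind it.
*the delegates₄* does not c-command the anaphor → cannot bind it.
*the reviewers₅* does not c-command the anaphor → cannot bind it.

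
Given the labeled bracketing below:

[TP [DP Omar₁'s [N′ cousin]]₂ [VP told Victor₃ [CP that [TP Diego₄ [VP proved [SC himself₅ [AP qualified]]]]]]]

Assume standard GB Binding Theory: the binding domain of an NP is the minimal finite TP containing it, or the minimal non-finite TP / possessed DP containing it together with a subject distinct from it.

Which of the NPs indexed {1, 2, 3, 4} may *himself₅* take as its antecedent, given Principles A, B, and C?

{4}

*himself* is an anaphor, so Principle A applies: it must be bound in its binding domain.
Binding domain of *himself₅*: the embedded TP, whose subject is Diego₄.
*Omar₁* does not c-command the anaphor → cannot bind it.
*[Omar₁'s cousin]₂* c-commands the anaphor but is outside its binding domain → cannot satisfy Principle A.
*Victor₃* c-commands the anaphor but is outside its binding domain → cannot satisfy Principle A.
*Diego₄* c-commands the anaphor within its binding domain → licit binder.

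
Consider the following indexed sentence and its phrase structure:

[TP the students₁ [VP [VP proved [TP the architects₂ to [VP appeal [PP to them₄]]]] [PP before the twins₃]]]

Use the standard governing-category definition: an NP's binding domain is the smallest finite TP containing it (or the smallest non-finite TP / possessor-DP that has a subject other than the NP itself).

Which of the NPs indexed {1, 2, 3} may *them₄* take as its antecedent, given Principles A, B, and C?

*them* is a pronoun, so Principle B applies: it must be free in its binding domain.
Binding domain of *them₄*: the embedded TP, whose subject is the architects₂.
*the students₁* c-commands the pronoun but from outside its binding domain, and is not c-commanded by it → coindexation permitted.
*the architects₂* c-commands the pronoun within its binding domain → coindexation would violate Principle B.
*the twins₃* and the pronoun do not c-command one another → neither Principle B nor Principle C is at stake; coindexation permitted.

{1, 3}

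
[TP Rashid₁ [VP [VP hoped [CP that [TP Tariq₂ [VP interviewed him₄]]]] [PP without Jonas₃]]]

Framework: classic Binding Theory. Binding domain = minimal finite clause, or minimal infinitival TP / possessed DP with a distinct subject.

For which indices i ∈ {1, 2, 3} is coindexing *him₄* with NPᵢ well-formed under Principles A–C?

{1, 3}

*him* is a pronoun, so Principle B applies: it must be free in its binding domain.
Binding domain of *him₄*: the embedded TP, whose subject is Tariq₂.
*Rashid₁* c-commands the pronoun but from outside its binding domain, and is not c-commanded by it → coindexation permitted.
*Tariq₂* c-commands the pronoun within its binding domain → coindexation would violate Principle B.
*Jonas₃* and the pronoun do not c-command one another → neither Principle B nor Principle C is at stake; coindexation permitted.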